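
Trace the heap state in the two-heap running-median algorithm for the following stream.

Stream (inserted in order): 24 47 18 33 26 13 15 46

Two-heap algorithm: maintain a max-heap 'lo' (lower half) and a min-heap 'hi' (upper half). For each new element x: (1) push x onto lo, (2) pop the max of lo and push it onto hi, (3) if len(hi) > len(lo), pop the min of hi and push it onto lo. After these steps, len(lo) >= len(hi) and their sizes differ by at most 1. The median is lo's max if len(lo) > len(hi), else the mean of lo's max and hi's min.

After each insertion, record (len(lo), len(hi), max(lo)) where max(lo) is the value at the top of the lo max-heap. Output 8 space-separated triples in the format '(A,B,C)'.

Answer: (1,0,24) (1,1,24) (2,1,24) (2,2,24) (3,2,26) (3,3,24) (4,3,24) (4,4,24)

Derivation:
Step 1: insert 24 -> lo=[24] hi=[] -> (len(lo)=1, len(hi)=0, max(lo)=24)
Step 2: insert 47 -> lo=[24] hi=[47] -> (len(lo)=1, len(hi)=1, max(lo)=24)
Step 3: insert 18 -> lo=[18, 24] hi=[47] -> (len(lo)=2, len(hi)=1, max(lo)=24)
Step 4: insert 33 -> lo=[18, 24] hi=[33, 47] -> (len(lo)=2, len(hi)=2, max(lo)=24)
Step 5: insert 26 -> lo=[18, 24, 26] hi=[33, 47] -> (len(lo)=3, len(hi)=2, max(lo)=26)
Step 6: insert 13 -> lo=[13, 18, 24] hi=[26, 33, 47] -> (len(lo)=3, len(hi)=3, max(lo)=24)
Step 7: insert 15 -> lo=[13, 15, 18, 24] hi=[26, 33, 47] -> (len(lo)=4, len(hi)=3, max(lo)=24)
Step 8: insert 46 -> lo=[13, 15, 18, 24] hi=[26, 33, 46, 47] -> (len(lo)=4, len(hi)=4, max(lo)=24)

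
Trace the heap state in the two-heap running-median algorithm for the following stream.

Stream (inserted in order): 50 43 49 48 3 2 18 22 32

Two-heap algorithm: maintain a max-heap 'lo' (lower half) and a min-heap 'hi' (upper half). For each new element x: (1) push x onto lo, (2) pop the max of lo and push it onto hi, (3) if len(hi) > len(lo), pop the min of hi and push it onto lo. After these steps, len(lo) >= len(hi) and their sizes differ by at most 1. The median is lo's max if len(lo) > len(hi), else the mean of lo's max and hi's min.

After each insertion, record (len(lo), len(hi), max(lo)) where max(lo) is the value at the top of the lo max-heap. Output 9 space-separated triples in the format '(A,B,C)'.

Step 1: insert 50 -> lo=[50] hi=[] -> (len(lo)=1, len(hi)=0, max(lo)=50)
Step 2: insert 43 -> lo=[43] hi=[50] -> (len(lo)=1, len(hi)=1, max(lo)=43)
Step 3: insert 49 -> lo=[43, 49] hi=[50] -> (len(lo)=2, len(hi)=1, max(lo)=49)
Step 4: insert 48 -> lo=[43, 48] hi=[49, 50] -> (len(lo)=2, len(hi)=2, max(lo)=48)
Step 5: insert 3 -> lo=[3, 43, 48] hi=[49, 50] -> (len(lo)=3, len(hi)=2, max(lo)=48)
Step 6: insert 2 -> lo=[2, 3, 43] hi=[48, 49, 50] -> (len(lo)=3, len(hi)=3, max(lo)=43)
Step 7: insert 18 -> lo=[2, 3, 18, 43] hi=[48, 49, 50] -> (len(lo)=4, len(hi)=3, max(lo)=43)
Step 8: insert 22 -> lo=[2, 3, 18, 22] hi=[43, 48, 49, 50] -> (len(lo)=4, len(hi)=4, max(lo)=22)
Step 9: insert 32 -> lo=[2, 3, 18, 22, 32] hi=[43, 48, 49, 50] -> (len(lo)=5, len(hi)=4, max(lo)=32)

Answer: (1,0,50) (1,1,43) (2,1,49) (2,2,48) (3,2,48) (3,3,43) (4,3,43) (4,4,22) (5,4,32)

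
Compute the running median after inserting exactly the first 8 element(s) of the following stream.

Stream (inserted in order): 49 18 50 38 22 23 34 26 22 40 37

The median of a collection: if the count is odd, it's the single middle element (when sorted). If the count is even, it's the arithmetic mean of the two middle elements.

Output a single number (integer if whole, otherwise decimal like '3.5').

Answer: 30

Derivation:
Step 1: insert 49 -> lo=[49] (size 1, max 49) hi=[] (size 0) -> median=49
Step 2: insert 18 -> lo=[18] (size 1, max 18) hi=[49] (size 1, min 49) -> median=33.5
Step 3: insert 50 -> lo=[18, 49] (size 2, max 49) hi=[50] (size 1, min 50) -> median=49
Step 4: insert 38 -> lo=[18, 38] (size 2, max 38) hi=[49, 50] (size 2, min 49) -> median=43.5
Step 5: insert 22 -> lo=[18, 22, 38] (size 3, max 38) hi=[49, 50] (size 2, min 49) -> median=38
Step 6: insert 23 -> lo=[18, 22, 23] (size 3, max 23) hi=[38, 49, 50] (size 3, min 38) -> median=30.5
Step 7: insert 34 -> lo=[18, 22, 23, 34] (size 4, max 34) hi=[38, 49, 50] (size 3, min 38) -> median=34
Step 8: insert 26 -> lo=[18, 22, 23, 26] (size 4, max 26) hi=[34, 38, 49, 50] (size 4, min 34) -> median=30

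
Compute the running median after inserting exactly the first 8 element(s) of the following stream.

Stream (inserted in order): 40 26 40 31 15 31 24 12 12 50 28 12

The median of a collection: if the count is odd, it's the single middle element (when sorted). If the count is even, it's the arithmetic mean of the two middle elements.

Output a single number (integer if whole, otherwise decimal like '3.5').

Step 1: insert 40 -> lo=[40] (size 1, max 40) hi=[] (size 0) -> median=40
Step 2: insert 26 -> lo=[26] (size 1, max 26) hi=[40] (size 1, min 40) -> median=33
Step 3: insert 40 -> lo=[26, 40] (size 2, max 40) hi=[40] (size 1, min 40) -> median=40
Step 4: insert 31 -> lo=[26, 31] (size 2, max 31) hi=[40, 40] (size 2, min 40) -> median=35.5
Step 5: insert 15 -> lo=[15, 26, 31] (size 3, max 31) hi=[40, 40] (size 2, min 40) -> median=31
Step 6: insert 31 -> lo=[15, 26, 31] (size 3, max 31) hi=[31, 40, 40] (size 3, min 31) -> median=31
Step 7: insert 24 -> lo=[15, 24, 26, 31] (size 4, max 31) hi=[31, 40, 40] (size 3, min 31) -> median=31
Step 8: insert 12 -> lo=[12, 15, 24, 26] (size 4, max 26) hi=[31, 31, 40, 40] (size 4, min 31) -> median=28.5

Answer: 28.5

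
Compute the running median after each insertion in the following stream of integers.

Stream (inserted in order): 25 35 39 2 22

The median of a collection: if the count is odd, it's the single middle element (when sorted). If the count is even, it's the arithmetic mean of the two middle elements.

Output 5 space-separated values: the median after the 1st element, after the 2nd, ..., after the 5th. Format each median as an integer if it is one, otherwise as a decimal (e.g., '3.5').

Step 1: insert 25 -> lo=[25] (size 1, max 25) hi=[] (size 0) -> median=25
Step 2: insert 35 -> lo=[25] (size 1, max 25) hi=[35] (size 1, min 35) -> median=30
Step 3: insert 39 -> lo=[25, 35] (size 2, max 35) hi=[39] (size 1, min 39) -> median=35
Step 4: insert 2 -> lo=[2, 25] (size 2, max 25) hi=[35, 39] (size 2, min 35) -> median=30
Step 5: insert 22 -> lo=[2, 22, 25] (size 3, max 25) hi=[35, 39] (size 2, min 35) -> median=25

Answer: 25 30 35 30 25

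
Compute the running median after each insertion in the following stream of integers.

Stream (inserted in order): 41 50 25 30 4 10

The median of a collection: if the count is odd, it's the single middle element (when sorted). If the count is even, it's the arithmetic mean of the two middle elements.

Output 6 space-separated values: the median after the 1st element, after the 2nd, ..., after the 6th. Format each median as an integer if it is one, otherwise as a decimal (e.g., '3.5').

Answer: 41 45.5 41 35.5 30 27.5

Derivation:
Step 1: insert 41 -> lo=[41] (size 1, max 41) hi=[] (size 0) -> median=41
Step 2: insert 50 -> lo=[41] (size 1, max 41) hi=[50] (size 1, min 50) -> median=45.5
Step 3: insert 25 -> lo=[25, 41] (size 2, max 41) hi=[50] (size 1, min 50) -> median=41
Step 4: insert 30 -> lo=[25, 30] (size 2, max 30) hi=[41, 50] (size 2, min 41) -> median=35.5
Step 5: insert 4 -> lo=[4, 25, 30] (size 3, max 30) hi=[41, 50] (size 2, min 41) -> median=30
Step 6: insert 10 -> lo=[4, 10, 25] (size 3, max 25) hi=[30, 41, 50] (size 3, min 30) -> median=27.5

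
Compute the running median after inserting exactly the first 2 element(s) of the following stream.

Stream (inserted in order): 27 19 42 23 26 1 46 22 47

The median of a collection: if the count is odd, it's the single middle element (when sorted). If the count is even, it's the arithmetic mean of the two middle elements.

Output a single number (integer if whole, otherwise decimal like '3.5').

Answer: 23

Derivation:
Step 1: insert 27 -> lo=[27] (size 1, max 27) hi=[] (size 0) -> median=27
Step 2: insert 19 -> lo=[19] (size 1, max 19) hi=[27] (size 1, min 27) -> median=23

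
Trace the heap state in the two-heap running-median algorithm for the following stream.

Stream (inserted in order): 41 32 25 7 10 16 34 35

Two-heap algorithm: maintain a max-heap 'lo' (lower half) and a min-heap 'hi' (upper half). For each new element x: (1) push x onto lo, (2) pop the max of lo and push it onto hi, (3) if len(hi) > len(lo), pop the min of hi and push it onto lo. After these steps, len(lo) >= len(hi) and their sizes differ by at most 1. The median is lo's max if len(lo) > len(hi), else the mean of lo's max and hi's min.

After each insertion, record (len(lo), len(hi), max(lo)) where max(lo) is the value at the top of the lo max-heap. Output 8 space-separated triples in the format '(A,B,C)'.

Answer: (1,0,41) (1,1,32) (2,1,32) (2,2,25) (3,2,25) (3,3,16) (4,3,25) (4,4,25)

Derivation:
Step 1: insert 41 -> lo=[41] hi=[] -> (len(lo)=1, len(hi)=0, max(lo)=41)
Step 2: insert 32 -> lo=[32] hi=[41] -> (len(lo)=1, len(hi)=1, max(lo)=32)
Step 3: insert 25 -> lo=[25, 32] hi=[41] -> (len(lo)=2, len(hi)=1, max(lo)=32)
Step 4: insert 7 -> lo=[7, 25] hi=[32, 41] -> (len(lo)=2, len(hi)=2, max(lo)=25)
Step 5: insert 10 -> lo=[7, 10, 25] hi=[32, 41] -> (len(lo)=3, len(hi)=2, max(lo)=25)
Step 6: insert 16 -> lo=[7, 10, 16] hi=[25, 32, 41] -> (len(lo)=3, len(hi)=3, max(lo)=16)
Step 7: insert 34 -> lo=[7, 10, 16, 25] hi=[32, 34, 41] -> (len(lo)=4, len(hi)=3, max(lo)=25)
Step 8: insert 35 -> lo=[7, 10, 16, 25] hi=[32, 34, 35, 41] -> (len(lo)=4, len(hi)=4, max(lo)=25)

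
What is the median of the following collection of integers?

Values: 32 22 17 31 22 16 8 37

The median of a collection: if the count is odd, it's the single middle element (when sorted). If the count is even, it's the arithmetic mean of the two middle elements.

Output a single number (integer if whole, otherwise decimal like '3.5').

Step 1: insert 32 -> lo=[32] (size 1, max 32) hi=[] (size 0) -> median=32
Step 2: insert 22 -> lo=[22] (size 1, max 22) hi=[32] (size 1, min 32) -> median=27
Step 3: insert 17 -> lo=[17, 22] (size 2, max 22) hi=[32] (size 1, min 32) -> median=22
Step 4: insert 31 -> lo=[17, 22] (size 2, max 22) hi=[31, 32] (size 2, min 31) -> median=26.5
Step 5: insert 22 -> lo=[17, 22, 22] (size 3, max 22) hi=[31, 32] (size 2, min 31) -> median=22
Step 6: insert 16 -> lo=[16, 17, 22] (size 3, max 22) hi=[22, 31, 32] (size 3, min 22) -> median=22
Step 7: insert 8 -> lo=[8, 16, 17, 22] (size 4, max 22) hi=[22, 31, 32] (size 3, min 22) -> median=22
Step 8: insert 37 -> lo=[8, 16, 17, 22] (size 4, max 22) hi=[22, 31, 32, 37] (size 4, min 22) -> median=22

Answer: 22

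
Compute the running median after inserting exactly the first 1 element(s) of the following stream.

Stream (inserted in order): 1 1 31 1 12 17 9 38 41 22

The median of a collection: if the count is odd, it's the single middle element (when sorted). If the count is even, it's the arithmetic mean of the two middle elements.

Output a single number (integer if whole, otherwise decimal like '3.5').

Step 1: insert 1 -> lo=[1] (size 1, max 1) hi=[] (size 0) -> median=1

Answer: 1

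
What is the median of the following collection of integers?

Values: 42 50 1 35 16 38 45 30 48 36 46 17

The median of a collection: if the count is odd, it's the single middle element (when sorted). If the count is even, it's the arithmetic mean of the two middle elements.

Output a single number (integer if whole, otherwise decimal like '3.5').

Answer: 37

Derivation:
Step 1: insert 42 -> lo=[42] (size 1, max 42) hi=[] (size 0) -> median=42
Step 2: insert 50 -> lo=[42] (size 1, max 42) hi=[50] (size 1, min 50) -> median=46
Step 3: insert 1 -> lo=[1, 42] (size 2, max 42) hi=[50] (size 1, min 50) -> median=42
Step 4: insert 35 -> lo=[1, 35] (size 2, max 35) hi=[42, 50] (size 2, min 42) -> median=38.5
Step 5: insert 16 -> lo=[1, 16, 35] (size 3, max 35) hi=[42, 50] (size 2, min 42) -> median=35
Step 6: insert 38 -> lo=[1, 16, 35] (size 3, max 35) hi=[38, 42, 50] (size 3, min 38) -> median=36.5
Step 7: insert 45 -> lo=[1, 16, 35, 38] (size 4, max 38) hi=[42, 45, 50] (size 3, min 42) -> median=38
Step 8: insert 30 -> lo=[1, 16, 30, 35] (size 4, max 35) hi=[38, 42, 45, 50] (size 4, min 38) -> median=36.5
Step 9: insert 48 -> lo=[1, 16, 30, 35, 38] (size 5, max 38) hi=[42, 45, 48, 50] (size 4, min 42) -> median=38
Step 10: insert 36 -> lo=[1, 16, 30, 35, 36] (size 5, max 36) hi=[38, 42, 45, 48, 50] (size 5, min 38) -> median=37
Step 11: insert 46 -> lo=[1, 16, 30, 35, 36, 38] (size 6, max 38) hi=[42, 45, 46, 48, 50] (size 5, min 42) -> median=38
Step 12: insert 17 -> lo=[1, 16, 17, 30, 35, 36] (size 6, max 36) hi=[38, 42, 45, 46, 48, 50] (size 6, min 38) -> median=37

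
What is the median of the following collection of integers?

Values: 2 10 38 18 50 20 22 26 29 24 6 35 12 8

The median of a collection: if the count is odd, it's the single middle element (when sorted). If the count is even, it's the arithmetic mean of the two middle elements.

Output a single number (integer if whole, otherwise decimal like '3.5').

Step 1: insert 2 -> lo=[2] (size 1, max 2) hi=[] (size 0) -> median=2
Step 2: insert 10 -> lo=[2] (size 1, max 2) hi=[10] (size 1, min 10) -> median=6
Step 3: insert 38 -> lo=[2, 10] (size 2, max 10) hi=[38] (size 1, min 38) -> median=10
Step 4: insert 18 -> lo=[2, 10] (size 2, max 10) hi=[18, 38] (size 2, min 18) -> median=14
Step 5: insert 50 -> lo=[2, 10, 18] (size 3, max 18) hi=[38, 50] (size 2, min 38) -> median=18
Step 6: insert 20 -> lo=[2, 10, 18] (size 3, max 18) hi=[20, 38, 50] (size 3, min 20) -> median=19
Step 7: insert 22 -> lo=[2, 10, 18, 20] (size 4, max 20) hi=[22, 38, 50] (size 3, min 22) -> median=20
Step 8: insert 26 -> lo=[2, 10, 18, 20] (size 4, max 20) hi=[22, 26, 38, 50] (size 4, min 22) -> median=21
Step 9: insert 29 -> lo=[2, 10, 18, 20, 22] (size 5, max 22) hi=[26, 29, 38, 50] (size 4, min 26) -> median=22
Step 10: insert 24 -> lo=[2, 10, 18, 20, 22] (size 5, max 22) hi=[24, 26, 29, 38, 50] (size 5, min 24) -> median=23
Step 11: insert 6 -> lo=[2, 6, 10, 18, 20, 22] (size 6, max 22) hi=[24, 26, 29, 38, 50] (size 5, min 24) -> median=22
Step 12: insert 35 -> lo=[2, 6, 10, 18, 20, 22] (size 6, max 22) hi=[24, 26, 29, 35, 38, 50] (size 6, min 24) -> median=23
Step 13: insert 12 -> lo=[2, 6, 10, 12, 18, 20, 22] (size 7, max 22) hi=[24, 26, 29, 35, 38, 50] (size 6, min 24) -> median=22
Step 14: insert 8 -> lo=[2, 6, 8, 10, 12, 18, 20] (size 7, max 20) hi=[22, 24, 26, 29, 35, 38, 50] (size 7, min 22) -> median=21

Answer: 21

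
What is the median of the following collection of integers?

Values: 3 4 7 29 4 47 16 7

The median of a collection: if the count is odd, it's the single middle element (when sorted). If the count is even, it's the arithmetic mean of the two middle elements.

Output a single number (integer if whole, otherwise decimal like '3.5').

Step 1: insert 3 -> lo=[3] (size 1, max 3) hi=[] (size 0) -> median=3
Step 2: insert 4 -> lo=[3] (size 1, max 3) hi=[4] (size 1, min 4) -> median=3.5
Step 3: insert 7 -> lo=[3, 4] (size 2, max 4) hi=[7] (size 1, min 7) -> median=4
Step 4: insert 29 -> lo=[3, 4] (size 2, max 4) hi=[7, 29] (size 2, min 7) -> median=5.5
Step 5: insert 4 -> lo=[3, 4, 4] (size 3, max 4) hi=[7, 29] (size 2, min 7) -> median=4
Step 6: insert 47 -> lo=[3, 4, 4] (size 3, max 4) hi=[7, 29, 47] (size 3, min 7) -> median=5.5
Step 7: insert 16 -> lo=[3, 4, 4, 7] (size 4, max 7) hi=[16, 29, 47] (size 3, min 16) -> median=7
Step 8: insert 7 -> lo=[3, 4, 4, 7] (size 4, max 7) hi=[7, 16, 29, 47] (size 4, min 7) -> median=7

Answer: 7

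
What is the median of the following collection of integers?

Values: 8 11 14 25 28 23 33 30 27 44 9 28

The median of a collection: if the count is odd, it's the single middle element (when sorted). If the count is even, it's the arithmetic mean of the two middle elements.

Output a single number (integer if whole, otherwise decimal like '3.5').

Step 1: insert 8 -> lo=[8] (size 1, max 8) hi=[] (size 0) -> median=8
Step 2: insert 11 -> lo=[8] (size 1, max 8) hi=[11] (size 1, min 11) -> median=9.5
Step 3: insert 14 -> lo=[8, 11] (size 2, max 11) hi=[14] (size 1, min 14) -> median=11
Step 4: insert 25 -> lo=[8, 11] (size 2, max 11) hi=[14, 25] (size 2, min 14) -> median=12.5
Step 5: insert 28 -> lo=[8, 11, 14] (size 3, max 14) hi=[25, 28] (size 2, min 25) -> median=14
Step 6: insert 23 -> lo=[8, 11, 14] (size 3, max 14) hi=[23, 25, 28] (size 3, min 23) -> median=18.5
Step 7: insert 33 -> lo=[8, 11, 14, 23] (size 4, max 23) hi=[25, 28, 33] (size 3, min 25) -> median=23
Step 8: insert 30 -> lo=[8, 11, 14, 23] (size 4, max 23) hi=[25, 28, 30, 33] (size 4, min 25) -> median=24
Step 9: insert 27 -> lo=[8, 11, 14, 23, 25] (size 5, max 25) hi=[27, 28, 30, 33] (size 4, min 27) -> median=25
Step 10: insert 44 -> lo=[8, 11, 14, 23, 25] (size 5, max 25) hi=[27, 28, 30, 33, 44] (size 5, min 27) -> median=26
Step 11: insert 9 -> lo=[8, 9, 11, 14, 23, 25] (size 6, max 25) hi=[27, 28, 30, 33, 44] (size 5, min 27) -> median=25
Step 12: insert 28 -> lo=[8, 9, 11, 14, 23, 25] (size 6, max 25) hi=[27, 28, 28, 30, 33, 44] (size 6, min 27) -> median=26

Answer: 26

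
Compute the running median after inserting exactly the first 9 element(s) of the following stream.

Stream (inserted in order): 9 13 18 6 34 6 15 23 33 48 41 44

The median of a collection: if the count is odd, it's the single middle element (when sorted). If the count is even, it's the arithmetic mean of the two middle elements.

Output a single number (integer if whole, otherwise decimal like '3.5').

Step 1: insert 9 -> lo=[9] (size 1, max 9) hi=[] (size 0) -> median=9
Step 2: insert 13 -> lo=[9] (size 1, max 9) hi=[13] (size 1, min 13) -> median=11
Step 3: insert 18 -> lo=[9, 13] (size 2, max 13) hi=[18] (size 1, min 18) -> median=13
Step 4: insert 6 -> lo=[6, 9] (size 2, max 9) hi=[13, 18] (size 2, min 13) -> median=11
Step 5: insert 34 -> lo=[6, 9, 13] (size 3, max 13) hi=[18, 34] (size 2, min 18) -> median=13
Step 6: insert 6 -> lo=[6, 6, 9] (size 3, max 9) hi=[13, 18, 34] (size 3, min 13) -> median=11
Step 7: insert 15 -> lo=[6, 6, 9, 13] (size 4, max 13) hi=[15, 18, 34] (size 3, min 15) -> median=13
Step 8: insert 23 -> lo=[6, 6, 9, 13] (size 4, max 13) hi=[15, 18, 23, 34] (size 4, min 15) -> median=14
Step 9: insert 33 -> lo=[6, 6, 9, 13, 15] (size 5, max 15) hi=[18, 23, 33, 34] (size 4, min 18) -> median=15

Answer: 15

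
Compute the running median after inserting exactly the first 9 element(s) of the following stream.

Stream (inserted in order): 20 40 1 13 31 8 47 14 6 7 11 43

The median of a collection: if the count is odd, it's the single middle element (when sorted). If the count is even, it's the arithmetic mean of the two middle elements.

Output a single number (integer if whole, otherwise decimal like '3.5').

Step 1: insert 20 -> lo=[20] (size 1, max 20) hi=[] (size 0) -> median=20
Step 2: insert 40 -> lo=[20] (size 1, max 20) hi=[40] (size 1, min 40) -> median=30
Step 3: insert 1 -> lo=[1, 20] (size 2, max 20) hi=[40] (size 1, min 40) -> median=20
Step 4: insert 13 -> lo=[1, 13] (size 2, max 13) hi=[20, 40] (size 2, min 20) -> median=16.5
Step 5: insert 31 -> lo=[1, 13, 20] (size 3, max 20) hi=[31, 40] (size 2, min 31) -> median=20
Step 6: insert 8 -> lo=[1, 8, 13] (size 3, max 13) hi=[20, 31, 40] (size 3, min 20) -> median=16.5
Step 7: insert 47 -> lo=[1, 8, 13, 20] (size 4, max 20) hi=[31, 40, 47] (size 3, min 31) -> median=20
Step 8: insert 14 -> lo=[1, 8, 13, 14] (size 4, max 14) hi=[20, 31, 40, 47] (size 4, min 20) -> median=17
Step 9: insert 6 -> lo=[1, 6, 8, 13, 14] (size 5, max 14) hi=[20, 31, 40, 47] (size 4, min 20) -> median=14

Answer: 14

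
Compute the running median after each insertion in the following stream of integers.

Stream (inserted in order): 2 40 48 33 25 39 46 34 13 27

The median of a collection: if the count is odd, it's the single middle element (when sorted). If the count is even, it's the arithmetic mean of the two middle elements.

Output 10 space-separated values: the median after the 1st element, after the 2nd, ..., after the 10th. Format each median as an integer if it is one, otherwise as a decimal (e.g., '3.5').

Step 1: insert 2 -> lo=[2] (size 1, max 2) hi=[] (size 0) -> median=2
Step 2: insert 40 -> lo=[2] (size 1, max 2) hi=[40] (size 1, min 40) -> median=21
Step 3: insert 48 -> lo=[2, 40] (size 2, max 40) hi=[48] (size 1, min 48) -> median=40
Step 4: insert 33 -> lo=[2, 33] (size 2, max 33) hi=[40, 48] (size 2, min 40) -> median=36.5
Step 5: insert 25 -> lo=[2, 25, 33] (size 3, max 33) hi=[40, 48] (size 2, min 40) -> median=33
Step 6: insert 39 -> lo=[2, 25, 33] (size 3, max 33) hi=[39, 40, 48] (size 3, min 39) -> median=36
Step 7: insert 46 -> lo=[2, 25, 33, 39] (size 4, max 39) hi=[40, 46, 48] (size 3, min 40) -> median=39
Step 8: insert 34 -> lo=[2, 25, 33, 34] (size 4, max 34) hi=[39, 40, 46, 48] (size 4, min 39) -> median=36.5
Step 9: insert 13 -> lo=[2, 13, 25, 33, 34] (size 5, max 34) hi=[39, 40, 46, 48] (size 4, min 39) -> median=34
Step 10: insert 27 -> lo=[2, 13, 25, 27, 33] (size 5, max 33) hi=[34, 39, 40, 46, 48] (size 5, min 34) -> median=33.5

Answer: 2 21 40 36.5 33 36 39 36.5 34 33.5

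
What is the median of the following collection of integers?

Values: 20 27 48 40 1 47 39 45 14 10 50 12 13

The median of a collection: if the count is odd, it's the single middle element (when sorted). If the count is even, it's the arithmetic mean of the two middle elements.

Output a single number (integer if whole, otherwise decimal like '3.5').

Step 1: insert 20 -> lo=[20] (size 1, max 20) hi=[] (size 0) -> median=20
Step 2: insert 27 -> lo=[20] (size 1, max 20) hi=[27] (size 1, min 27) -> median=23.5
Step 3: insert 48 -> lo=[20, 27] (size 2, max 27) hi=[48] (size 1, min 48) -> median=27
Step 4: insert 40 -> lo=[20, 27] (size 2, max 27) hi=[40, 48] (size 2, min 40) -> median=33.5
Step 5: insert 1 -> lo=[1, 20, 27] (size 3, max 27) hi=[40, 48] (size 2, min 40) -> median=27
Step 6: insert 47 -> lo=[1, 20, 27] (size 3, max 27) hi=[40, 47, 48] (size 3, min 40) -> median=33.5
Step 7: insert 39 -> lo=[1, 20, 27, 39] (size 4, max 39) hi=[40, 47, 48] (size 3, min 40) -> median=39
Step 8: insert 45 -> lo=[1, 20, 27, 39] (size 4, max 39) hi=[40, 45, 47, 48] (size 4, min 40) -> median=39.5
Step 9: insert 14 -> lo=[1, 14, 20, 27, 39] (size 5, max 39) hi=[40, 45, 47, 48] (size 4, min 40) -> median=39
Step 10: insert 10 -> lo=[1, 10, 14, 20, 27] (size 5, max 27) hi=[39, 40, 45, 47, 48] (size 5, min 39) -> median=33
Step 11: insert 50 -> lo=[1, 10, 14, 20, 27, 39] (size 6, max 39) hi=[40, 45, 47, 48, 50] (size 5, min 40) -> median=39
Step 12: insert 12 -> lo=[1, 10, 12, 14, 20, 27] (size 6, max 27) hi=[39, 40, 45, 47, 48, 50] (size 6, min 39) -> median=33
Step 13: insert 13 -> lo=[1, 10, 12, 13, 14, 20, 27] (size 7, max 27) hi=[39, 40, 45, 47, 48, 50] (size 6, min 39) -> median=27

Answer: 27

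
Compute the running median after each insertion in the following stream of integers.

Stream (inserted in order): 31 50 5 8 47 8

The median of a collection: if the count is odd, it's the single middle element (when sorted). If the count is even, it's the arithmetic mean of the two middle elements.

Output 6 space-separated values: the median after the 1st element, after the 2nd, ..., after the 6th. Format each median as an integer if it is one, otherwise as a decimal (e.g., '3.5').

Answer: 31 40.5 31 19.5 31 19.5

Derivation:
Step 1: insert 31 -> lo=[31] (size 1, max 31) hi=[] (size 0) -> median=31
Step 2: insert 50 -> lo=[31] (size 1, max 31) hi=[50] (size 1, min 50) -> median=40.5
Step 3: insert 5 -> lo=[5, 31] (size 2, max 31) hi=[50] (size 1, min 50) -> median=31
Step 4: insert 8 -> lo=[5, 8] (size 2, max 8) hi=[31, 50] (size 2, min 31) -> median=19.5
Step 5: insert 47 -> lo=[5, 8, 31] (size 3, max 31) hi=[47, 50] (size 2, min 47) -> median=31
Step 6: insert 8 -> lo=[5, 8, 8] (size 3, max 8) hi=[31, 47, 50] (size 3, min 31) -> median=19.5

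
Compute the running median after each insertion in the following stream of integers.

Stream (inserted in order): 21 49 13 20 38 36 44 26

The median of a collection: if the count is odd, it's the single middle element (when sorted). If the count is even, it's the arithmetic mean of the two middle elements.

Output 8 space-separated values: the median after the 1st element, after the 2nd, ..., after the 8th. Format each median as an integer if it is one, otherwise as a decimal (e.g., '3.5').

Answer: 21 35 21 20.5 21 28.5 36 31

Derivation:
Step 1: insert 21 -> lo=[21] (size 1, max 21) hi=[] (size 0) -> median=21
Step 2: insert 49 -> lo=[21] (size 1, max 21) hi=[49] (size 1, min 49) -> median=35
Step 3: insert 13 -> lo=[13, 21] (size 2, max 21) hi=[49] (size 1, min 49) -> median=21
Step 4: insert 20 -> lo=[13, 20] (size 2, max 20) hi=[21, 49] (size 2, min 21) -> median=20.5
Step 5: insert 38 -> lo=[13, 20, 21] (size 3, max 21) hi=[38, 49] (size 2, min 38) -> median=21
Step 6: insert 36 -> lo=[13, 20, 21] (size 3, max 21) hi=[36, 38, 49] (size 3, min 36) -> median=28.5
Step 7: insert 44 -> lo=[13, 20, 21, 36] (size 4, max 36) hi=[38, 44, 49] (size 3, min 38) -> median=36
Step 8: insert 26 -> lo=[13, 20, 21, 26] (size 4, max 26) hi=[36, 38, 44, 49] (size 4, min 36) -> median=31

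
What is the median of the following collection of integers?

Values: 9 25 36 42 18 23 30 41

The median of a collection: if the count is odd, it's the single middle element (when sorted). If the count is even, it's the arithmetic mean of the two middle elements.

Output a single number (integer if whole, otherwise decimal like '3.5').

Answer: 27.5

Derivation:
Step 1: insert 9 -> lo=[9] (size 1, max 9) hi=[] (size 0) -> median=9
Step 2: insert 25 -> lo=[9] (size 1, max 9) hi=[25] (size 1, min 25) -> median=17
Step 3: insert 36 -> lo=[9, 25] (size 2, max 25) hi=[36] (size 1, min 36) -> median=25
Step 4: insert 42 -> lo=[9, 25] (size 2, max 25) hi=[36, 42] (size 2, min 36) -> median=30.5
Step 5: insert 18 -> lo=[9, 18, 25] (size 3, max 25) hi=[36, 42] (size 2, min 36) -> median=25
Step 6: insert 23 -> lo=[9, 18, 23] (size 3, max 23) hi=[25, 36, 42] (size 3, min 25) -> median=24
Step 7: insert 30 -> lo=[9, 18, 23, 25] (size 4, max 25) hi=[30, 36, 42] (size 3, min 30) -> median=25
Step 8: insert 41 -> lo=[9, 18, 23, 25] (size 4, max 25) hi=[30, 36, 41, 42] (size 4, min 30) -> median=27.5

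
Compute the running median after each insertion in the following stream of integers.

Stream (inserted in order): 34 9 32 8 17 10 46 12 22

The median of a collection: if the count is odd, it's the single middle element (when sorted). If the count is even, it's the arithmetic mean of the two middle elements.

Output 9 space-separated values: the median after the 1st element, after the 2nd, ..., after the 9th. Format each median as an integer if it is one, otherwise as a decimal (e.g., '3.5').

Answer: 34 21.5 32 20.5 17 13.5 17 14.5 17

Derivation:
Step 1: insert 34 -> lo=[34] (size 1, max 34) hi=[] (size 0) -> median=34
Step 2: insert 9 -> lo=[9] (size 1, max 9) hi=[34] (size 1, min 34) -> median=21.5
Step 3: insert 32 -> lo=[9, 32] (size 2, max 32) hi=[34] (size 1, min 34) -> median=32
Step 4: insert 8 -> lo=[8, 9] (size 2, max 9) hi=[32, 34] (size 2, min 32) -> median=20.5
Step 5: insert 17 -> lo=[8, 9, 17] (size 3, max 17) hi=[32, 34] (size 2, min 32) -> median=17
Step 6: insert 10 -> lo=[8, 9, 10] (size 3, max 10) hi=[17, 32, 34] (size 3, min 17) -> median=13.5
Step 7: insert 46 -> lo=[8, 9, 10, 17] (size 4, max 17) hi=[32, 34, 46] (size 3, min 32) -> median=17
Step 8: insert 12 -> lo=[8, 9, 10, 12] (size 4, max 12) hi=[17, 32, 34, 46] (size 4, min 17) -> median=14.5
Step 9: insert 22 -> lo=[8, 9, 10, 12, 17] (size 5, max 17) hi=[22, 32, 34, 46] (size 4, min 22) -> median=17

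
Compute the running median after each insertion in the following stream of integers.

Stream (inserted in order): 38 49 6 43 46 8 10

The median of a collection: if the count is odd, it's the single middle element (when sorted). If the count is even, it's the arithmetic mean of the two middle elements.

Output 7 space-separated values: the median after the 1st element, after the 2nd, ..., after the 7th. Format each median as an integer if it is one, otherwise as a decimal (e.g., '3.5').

Step 1: insert 38 -> lo=[38] (size 1, max 38) hi=[] (size 0) -> median=38
Step 2: insert 49 -> lo=[38] (size 1, max 38) hi=[49] (size 1, min 49) -> median=43.5
Step 3: insert 6 -> lo=[6, 38] (size 2, max 38) hi=[49] (size 1, min 49) -> median=38
Step 4: insert 43 -> lo=[6, 38] (size 2, max 38) hi=[43, 49] (size 2, min 43) -> median=40.5
Step 5: insert 46 -> lo=[6, 38, 43] (size 3, max 43) hi=[46, 49] (size 2, min 46) -> median=43
Step 6: insert 8 -> lo=[6, 8, 38] (size 3, max 38) hi=[43, 46, 49] (size 3, min 43) -> median=40.5
Step 7: insert 10 -> lo=[6, 8, 10, 38] (size 4, max 38) hi=[43, 46, 49] (size 3, min 43) -> median=38

Answer: 38 43.5 38 40.5 43 40.5 38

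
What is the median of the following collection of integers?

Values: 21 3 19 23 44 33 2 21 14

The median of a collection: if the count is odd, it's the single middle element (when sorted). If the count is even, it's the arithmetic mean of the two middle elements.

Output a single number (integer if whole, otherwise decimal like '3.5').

Answer: 21

Derivation:
Step 1: insert 21 -> lo=[21] (size 1, max 21) hi=[] (size 0) -> median=21
Step 2: insert 3 -> lo=[3] (size 1, max 3) hi=[21] (size 1, min 21) -> median=12
Step 3: insert 19 -> lo=[3, 19] (size 2, max 19) hi=[21] (size 1, min 21) -> median=19
Step 4: insert 23 -> lo=[3, 19] (size 2, max 19) hi=[21, 23] (size 2, min 21) -> median=20
Step 5: insert 44 -> lo=[3, 19, 21] (size 3, max 21) hi=[23, 44] (size 2, min 23) -> median=21
Step 6: insert 33 -> lo=[3, 19, 21] (size 3, max 21) hi=[23, 33, 44] (size 3, min 23) -> median=22
Step 7: insert 2 -> lo=[2, 3, 19, 21] (size 4, max 21) hi=[23, 33, 44] (size 3, min 23) -> median=21
Step 8: insert 21 -> lo=[2, 3, 19, 21] (size 4, max 21) hi=[21, 23, 33, 44] (size 4, min 21) -> median=21
Step 9: insert 14 -> lo=[2, 3, 14, 19, 21] (size 5, max 21) hi=[21, 23, 33, 44] (size 4, min 21) -> median=21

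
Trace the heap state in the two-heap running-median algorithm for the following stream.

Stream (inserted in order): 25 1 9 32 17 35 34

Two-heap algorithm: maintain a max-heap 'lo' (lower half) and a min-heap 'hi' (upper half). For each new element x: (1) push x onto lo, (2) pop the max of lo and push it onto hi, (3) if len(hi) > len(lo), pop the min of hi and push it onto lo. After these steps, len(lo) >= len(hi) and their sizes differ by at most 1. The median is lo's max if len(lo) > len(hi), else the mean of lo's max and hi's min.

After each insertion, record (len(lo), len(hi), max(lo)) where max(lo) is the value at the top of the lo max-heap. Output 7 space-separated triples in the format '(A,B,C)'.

Answer: (1,0,25) (1,1,1) (2,1,9) (2,2,9) (3,2,17) (3,3,17) (4,3,25)

Derivation:
Step 1: insert 25 -> lo=[25] hi=[] -> (len(lo)=1, len(hi)=0, max(lo)=25)
Step 2: insert 1 -> lo=[1] hi=[25] -> (len(lo)=1, len(hi)=1, max(lo)=1)
Step 3: insert 9 -> lo=[1, 9] hi=[25] -> (len(lo)=2, len(hi)=1, max(lo)=9)
Step 4: insert 32 -> lo=[1, 9] hi=[25, 32] -> (len(lo)=2, len(hi)=2, max(lo)=9)
Step 5: insert 17 -> lo=[1, 9, 17] hi=[25, 32] -> (len(lo)=3, len(hi)=2, max(lo)=17)
Step 6: insert 35 -> lo=[1, 9, 17] hi=[25, 32, 35] -> (len(lo)=3, len(hi)=3, max(lo)=17)
Step 7: insert 34 -> lo=[1, 9, 17, 25] hi=[32, 34, 35] -> (len(lo)=4, len(hi)=3, max(lo)=25)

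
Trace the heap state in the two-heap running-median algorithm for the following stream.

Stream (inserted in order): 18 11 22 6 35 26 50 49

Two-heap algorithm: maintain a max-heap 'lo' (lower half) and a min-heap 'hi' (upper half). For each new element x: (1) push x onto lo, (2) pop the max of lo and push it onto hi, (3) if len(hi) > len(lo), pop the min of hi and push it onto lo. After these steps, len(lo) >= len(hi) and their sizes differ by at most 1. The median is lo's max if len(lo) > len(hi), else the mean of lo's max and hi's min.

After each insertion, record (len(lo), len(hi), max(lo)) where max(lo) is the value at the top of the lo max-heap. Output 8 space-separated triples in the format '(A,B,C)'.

Step 1: insert 18 -> lo=[18] hi=[] -> (len(lo)=1, len(hi)=0, max(lo)=18)
Step 2: insert 11 -> lo=[11] hi=[18] -> (len(lo)=1, len(hi)=1, max(lo)=11)
Step 3: insert 22 -> lo=[11, 18] hi=[22] -> (len(lo)=2, len(hi)=1, max(lo)=18)
Step 4: insert 6 -> lo=[6, 11] hi=[18, 22] -> (len(lo)=2, len(hi)=2, max(lo)=11)
Step 5: insert 35 -> lo=[6, 11, 18] hi=[22, 35] -> (len(lo)=3, len(hi)=2, max(lo)=18)
Step 6: insert 26 -> lo=[6, 11, 18] hi=[22, 26, 35] -> (len(lo)=3, len(hi)=3, max(lo)=18)
Step 7: insert 50 -> lo=[6, 11, 18, 22] hi=[26, 35, 50] -> (len(lo)=4, len(hi)=3, max(lo)=22)
Step 8: insert 49 -> lo=[6, 11, 18, 22] hi=[26, 35, 49, 50] -> (len(lo)=4, len(hi)=4, max(lo)=22)

Answer: (1,0,18) (1,1,11) (2,1,18) (2,2,11) (3,2,18) (3,3,18) (4,3,22) (4,4,22)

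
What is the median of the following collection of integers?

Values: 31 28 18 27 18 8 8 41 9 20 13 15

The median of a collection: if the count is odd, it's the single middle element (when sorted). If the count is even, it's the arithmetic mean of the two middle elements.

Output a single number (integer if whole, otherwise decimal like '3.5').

Answer: 18

Derivation:
Step 1: insert 31 -> lo=[31] (size 1, max 31) hi=[] (size 0) -> median=31
Step 2: insert 28 -> lo=[28] (size 1, max 28) hi=[31] (size 1, min 31) -> median=29.5
Step 3: insert 18 -> lo=[18, 28] (size 2, max 28) hi=[31] (size 1, min 31) -> median=28
Step 4: insert 27 -> lo=[18, 27] (size 2, max 27) hi=[28, 31] (size 2, min 28) -> median=27.5
Step 5: insert 18 -> lo=[18, 18, 27] (size 3, max 27) hi=[28, 31] (size 2, min 28) -> median=27
Step 6: insert 8 -> lo=[8, 18, 18] (size 3, max 18) hi=[27, 28, 31] (size 3, min 27) -> median=22.5
Step 7: insert 8 -> lo=[8, 8, 18, 18] (size 4, max 18) hi=[27, 28, 31] (size 3, min 27) -> median=18
Step 8: insert 41 -> lo=[8, 8, 18, 18] (size 4, max 18) hi=[27, 28, 31, 41] (size 4, min 27) -> median=22.5
Step 9: insert 9 -> lo=[8, 8, 9, 18, 18] (size 5, max 18) hi=[27, 28, 31, 41] (size 4, min 27) -> median=18
Step 10: insert 20 -> lo=[8, 8, 9, 18, 18] (size 5, max 18) hi=[20, 27, 28, 31, 41] (size 5, min 20) -> median=19
Step 11: insert 13 -> lo=[8, 8, 9, 13, 18, 18] (size 6, max 18) hi=[20, 27, 28, 31, 41] (size 5, min 20) -> median=18
Step 12: insert 15 -> lo=[8, 8, 9, 13, 15, 18] (size 6, max 18) hi=[18, 20, 27, 28, 31, 41] (size 6, min 18) -> median=18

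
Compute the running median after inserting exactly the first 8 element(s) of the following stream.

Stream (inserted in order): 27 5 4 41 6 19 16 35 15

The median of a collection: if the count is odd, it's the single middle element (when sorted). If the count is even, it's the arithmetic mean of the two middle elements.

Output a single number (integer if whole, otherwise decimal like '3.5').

Answer: 17.5

Derivation:
Step 1: insert 27 -> lo=[27] (size 1, max 27) hi=[] (size 0) -> median=27
Step 2: insert 5 -> lo=[5] (size 1, max 5) hi=[27] (size 1, min 27) -> median=16
Step 3: insert 4 -> lo=[4, 5] (size 2, max 5) hi=[27] (size 1, min 27) -> median=5
Step 4: insert 41 -> lo=[4, 5] (size 2, max 5) hi=[27, 41] (size 2, min 27) -> median=16
Step 5: insert 6 -> lo=[4, 5, 6] (size 3, max 6) hi=[27, 41] (size 2, min 27) -> median=6
Step 6: insert 19 -> lo=[4, 5, 6] (size 3, max 6) hi=[19, 27, 41] (size 3, min 19) -> median=12.5
Step 7: insert 16 -> lo=[4, 5, 6, 16] (size 4, max 16) hi=[19, 27, 41] (size 3, min 19) -> median=16
Step 8: insert 35 -> lo=[4, 5, 6, 16] (size 4, max 16) hi=[19, 27, 35, 41] (size 4, min 19) -> median=17.5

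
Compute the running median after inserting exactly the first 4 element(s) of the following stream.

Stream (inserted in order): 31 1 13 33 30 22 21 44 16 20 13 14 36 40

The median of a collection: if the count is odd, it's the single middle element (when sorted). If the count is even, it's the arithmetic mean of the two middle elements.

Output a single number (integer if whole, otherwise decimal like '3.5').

Answer: 22

Derivation:
Step 1: insert 31 -> lo=[31] (size 1, max 31) hi=[] (size 0) -> median=31
Step 2: insert 1 -> lo=[1] (size 1, max 1) hi=[31] (size 1, min 31) -> median=16
Step 3: insert 13 -> lo=[1, 13] (size 2, max 13) hi=[31] (size 1, min 31) -> median=13
Step 4: insert 33 -> lo=[1, 13] (size 2, max 13) hi=[31, 33] (size 2, min 31) -> median=22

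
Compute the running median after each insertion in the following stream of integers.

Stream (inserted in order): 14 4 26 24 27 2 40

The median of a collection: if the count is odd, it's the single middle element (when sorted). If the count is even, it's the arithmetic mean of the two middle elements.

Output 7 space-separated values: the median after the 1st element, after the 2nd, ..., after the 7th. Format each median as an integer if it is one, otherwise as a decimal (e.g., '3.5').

Answer: 14 9 14 19 24 19 24

Derivation:
Step 1: insert 14 -> lo=[14] (size 1, max 14) hi=[] (size 0) -> median=14
Step 2: insert 4 -> lo=[4] (size 1, max 4) hi=[14] (size 1, min 14) -> median=9
Step 3: insert 26 -> lo=[4, 14] (size 2, max 14) hi=[26] (size 1, min 26) -> median=14
Step 4: insert 24 -> lo=[4, 14] (size 2, max 14) hi=[24, 26] (size 2, min 24) -> median=19
Step 5: insert 27 -> lo=[4, 14, 24] (size 3, max 24) hi=[26, 27] (size 2, min 26) -> median=24
Step 6: insert 2 -> lo=[2, 4, 14] (size 3, max 14) hi=[24, 26, 27] (size 3, min 24) -> median=19
Step 7: insert 40 -> lo=[2, 4, 14, 24] (size 4, max 24) hi=[26, 27, 40] (size 3, min 26) -> median=24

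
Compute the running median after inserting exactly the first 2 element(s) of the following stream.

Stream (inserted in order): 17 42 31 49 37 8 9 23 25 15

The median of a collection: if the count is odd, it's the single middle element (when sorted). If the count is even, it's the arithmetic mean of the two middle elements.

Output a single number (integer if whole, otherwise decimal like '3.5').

Step 1: insert 17 -> lo=[17] (size 1, max 17) hi=[] (size 0) -> median=17
Step 2: insert 42 -> lo=[17] (size 1, max 17) hi=[42] (size 1, min 42) -> median=29.5

Answer: 29.5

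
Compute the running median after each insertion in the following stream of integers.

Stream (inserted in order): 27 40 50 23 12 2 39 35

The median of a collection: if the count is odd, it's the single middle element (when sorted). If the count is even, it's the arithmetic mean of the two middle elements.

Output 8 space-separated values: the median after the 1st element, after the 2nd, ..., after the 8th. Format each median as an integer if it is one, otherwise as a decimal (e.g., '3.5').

Answer: 27 33.5 40 33.5 27 25 27 31

Derivation:
Step 1: insert 27 -> lo=[27] (size 1, max 27) hi=[] (size 0) -> median=27
Step 2: insert 40 -> lo=[27] (size 1, max 27) hi=[40] (size 1, min 40) -> median=33.5
Step 3: insert 50 -> lo=[27, 40] (size 2, max 40) hi=[50] (size 1, min 50) -> median=40
Step 4: insert 23 -> lo=[23, 27] (size 2, max 27) hi=[40, 50] (size 2, min 40) -> median=33.5
Step 5: insert 12 -> lo=[12, 23, 27] (size 3, max 27) hi=[40, 50] (size 2, min 40) -> median=27
Step 6: insert 2 -> lo=[2, 12, 23] (size 3, max 23) hi=[27, 40, 50] (size 3, min 27) -> median=25
Step 7: insert 39 -> lo=[2, 12, 23, 27] (size 4, max 27) hi=[39, 40, 50] (size 3, min 39) -> median=27
Step 8: insert 35 -> lo=[2, 12, 23, 27] (size 4, max 27) hi=[35, 39, 40, 50] (size 4, min 35) -> median=31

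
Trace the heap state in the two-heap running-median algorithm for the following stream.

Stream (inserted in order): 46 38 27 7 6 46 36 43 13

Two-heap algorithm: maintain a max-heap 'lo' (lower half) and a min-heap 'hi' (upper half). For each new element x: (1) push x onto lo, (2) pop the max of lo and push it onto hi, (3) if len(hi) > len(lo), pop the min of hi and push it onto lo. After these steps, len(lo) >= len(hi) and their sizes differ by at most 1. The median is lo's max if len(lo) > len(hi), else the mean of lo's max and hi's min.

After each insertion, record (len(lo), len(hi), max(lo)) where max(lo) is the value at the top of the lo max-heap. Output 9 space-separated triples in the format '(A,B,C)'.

Step 1: insert 46 -> lo=[46] hi=[] -> (len(lo)=1, len(hi)=0, max(lo)=46)
Step 2: insert 38 -> lo=[38] hi=[46] -> (len(lo)=1, len(hi)=1, max(lo)=38)
Step 3: insert 27 -> lo=[27, 38] hi=[46] -> (len(lo)=2, len(hi)=1, max(lo)=38)
Step 4: insert 7 -> lo=[7, 27] hi=[38, 46] -> (len(lo)=2, len(hi)=2, max(lo)=27)
Step 5: insert 6 -> lo=[6, 7, 27] hi=[38, 46] -> (len(lo)=3, len(hi)=2, max(lo)=27)
Step 6: insert 46 -> lo=[6, 7, 27] hi=[38, 46, 46] -> (len(lo)=3, len(hi)=3, max(lo)=27)
Step 7: insert 36 -> lo=[6, 7, 27, 36] hi=[38, 46, 46] -> (len(lo)=4, len(hi)=3, max(lo)=36)
Step 8: insert 43 -> lo=[6, 7, 27, 36] hi=[38, 43, 46, 46] -> (len(lo)=4, len(hi)=4, max(lo)=36)
Step 9: insert 13 -> lo=[6, 7, 13, 27, 36] hi=[38, 43, 46, 46] -> (len(lo)=5, len(hi)=4, max(lo)=36)

Answer: (1,0,46) (1,1,38) (2,1,38) (2,2,27) (3,2,27) (3,3,27) (4,3,36) (4,4,36) (5,4,36)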